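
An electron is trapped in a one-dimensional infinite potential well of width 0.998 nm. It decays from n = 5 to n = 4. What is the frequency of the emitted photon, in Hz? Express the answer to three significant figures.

E_1 = h²/(8m_eL²) = 6.049×10^-20 J and ΔE = (5² − 4²)E_1 = 5.444×10^-19 J.
f = ΔE/h = 5.444×10^-19/6.626×10^-34 = 8.22×10^14 Hz.

f = 8.22×10^14 Hz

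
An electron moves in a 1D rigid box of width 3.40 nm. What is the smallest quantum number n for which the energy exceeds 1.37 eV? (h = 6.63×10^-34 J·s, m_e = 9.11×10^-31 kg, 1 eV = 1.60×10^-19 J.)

n = 7

E_1 = h²/(8m_eL²) = 5.217×10^-21 J = 0.03261 eV.
Need n² > 1.37/0.03261 = 42.01, i.e. n > 6.482.
The smallest integer satisfying this is n = 7.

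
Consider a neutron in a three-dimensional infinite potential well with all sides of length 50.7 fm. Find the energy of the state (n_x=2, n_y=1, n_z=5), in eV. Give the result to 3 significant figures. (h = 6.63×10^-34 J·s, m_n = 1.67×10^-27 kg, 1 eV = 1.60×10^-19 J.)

E = 2.40×10^6 eV

For a 3D rectangular well E = (h²/8m_n)·Σ n_i²/L_i² = (6.63×10^-34)²/(8·1.67×10^-27) · [2²/(50.7 fm)² + 1²/(50.7 fm)² + 5²/(50.7 fm)²].
Evaluating gives E = 3.840×10^-13 J = 2.40×10^6 eV.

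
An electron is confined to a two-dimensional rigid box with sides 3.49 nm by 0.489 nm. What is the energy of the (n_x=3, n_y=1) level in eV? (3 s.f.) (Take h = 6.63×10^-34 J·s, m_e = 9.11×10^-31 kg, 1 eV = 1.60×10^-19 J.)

For a 2D rectangular well E = (h²/8m_e)·Σ n_i²/L_i² = (6.63×10^-34)²/(8·9.11×10^-31) · [3²/(3.49 nm)² + 1²/(0.489 nm)²].
Evaluating gives E = 2.968×10^-19 J = 1.85 eV.

E = 1.85 eV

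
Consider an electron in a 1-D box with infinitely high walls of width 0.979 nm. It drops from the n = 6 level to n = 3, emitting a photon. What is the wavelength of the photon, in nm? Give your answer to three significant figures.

λ = 117 nm

E_1 = h²/(8m_eL²) = 6.286×10^-20 J, so ΔE = (6² − 3²)E_1 = 1.697×10^-18 J.
λ = hc/ΔE = (6.626×10^-34·2.998×10^8)/1.697×10^-18 = 1.17×10^-7 m = 117 nm.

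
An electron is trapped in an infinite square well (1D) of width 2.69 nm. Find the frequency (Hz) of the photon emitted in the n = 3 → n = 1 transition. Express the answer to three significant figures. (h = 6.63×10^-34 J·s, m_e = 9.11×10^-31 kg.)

f = 1.01×10^14 Hz

E_1 = h²/(8m_eL²) = 8.335×10^-21 J and ΔE = (3² − 1²)E_1 = 6.668×10^-20 J.
f = ΔE/h = 6.668×10^-20/6.63×10^-34 = 1.01×10^14 Hz.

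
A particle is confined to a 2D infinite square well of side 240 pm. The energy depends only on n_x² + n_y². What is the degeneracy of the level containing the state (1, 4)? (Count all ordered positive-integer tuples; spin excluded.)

The level has n_x² + n_y² = 17. The ordered positive-integer solutions are (1, 4), (4, 1).
That gives 2 states.

degeneracy = 2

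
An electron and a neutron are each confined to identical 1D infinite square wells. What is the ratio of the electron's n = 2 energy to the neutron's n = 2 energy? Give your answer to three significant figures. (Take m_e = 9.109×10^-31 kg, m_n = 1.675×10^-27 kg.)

1.84×10^3

E_n ∝ 1/m at fixed n and L, so the ratio is m_n/m_e = 1.675×10^-27/9.109×10^-31 = 1.84×10^3.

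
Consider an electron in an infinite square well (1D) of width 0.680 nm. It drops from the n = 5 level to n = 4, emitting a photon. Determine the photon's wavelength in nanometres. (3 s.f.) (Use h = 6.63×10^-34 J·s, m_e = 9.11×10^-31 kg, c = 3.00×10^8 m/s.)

λ = 169 nm

E_1 = h²/(8m_eL²) = 1.304×10^-19 J, so ΔE = (5² − 4²)E_1 = 1.174×10^-18 J.
λ = hc/ΔE = (6.63×10^-34·3.00×10^8)/1.174×10^-18 = 1.69×10^-7 m = 169 nm.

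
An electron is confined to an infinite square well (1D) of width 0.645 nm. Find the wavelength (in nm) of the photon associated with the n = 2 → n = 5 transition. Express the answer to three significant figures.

E_1 = h²/(8m_eL²) = 1.448×10^-19 J, so ΔE = (5² − 2²)E_1 = 3.041×10^-18 J.
λ = hc/ΔE = (6.626×10^-34·2.998×10^8)/3.041×10^-18 = 6.53×10^-8 m = 65.3 nm.

λ = 65.3 nm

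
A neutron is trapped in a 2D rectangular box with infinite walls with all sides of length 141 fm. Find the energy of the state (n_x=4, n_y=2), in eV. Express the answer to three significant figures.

For a 2D rectangular well E = (h²/8m_n)·Σ n_i²/L_i² = (6.626×10^-34)²/(8·1.675×10^-27) · [4²/(141 fm)² + 2²/(141 fm)²].
Evaluating gives E = 3.296×10^-14 J = 2.06×10^5 eV.

E = 2.06×10^5 eV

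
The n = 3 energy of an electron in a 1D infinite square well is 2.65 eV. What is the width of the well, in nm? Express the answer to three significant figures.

From E_n = n²h²/(8m_eL²), L = n·h/√(8m_eE_n).
E_3 = 2.65 eV = 4.245×10^-19 J, so L = 3·6.626×10^-34/√(8·9.109×10^-31·4.245×10^-19) = 1.13×10^-9 m = 1.13 nm.

L = 1.13 nm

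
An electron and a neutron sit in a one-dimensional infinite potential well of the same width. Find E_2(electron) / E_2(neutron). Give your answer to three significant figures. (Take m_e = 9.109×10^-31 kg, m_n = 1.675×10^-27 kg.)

1.84×10^3

E_n ∝ 1/m at fixed n and L, so the ratio is m_n/m_e = 1.675×10^-27/9.109×10^-31 = 1.84×10^3.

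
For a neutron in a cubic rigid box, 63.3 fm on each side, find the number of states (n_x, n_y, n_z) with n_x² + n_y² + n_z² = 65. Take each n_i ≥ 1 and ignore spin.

The level has n_x² + n_y² + n_z² = 65. The ordered positive-integer solutions are (2, 5, 6), (2, 6, 5), (5, 2, 6), (5, 6, 2), (6, 2, 5), (6, 5, 2).
That gives 6 states.

degeneracy = 6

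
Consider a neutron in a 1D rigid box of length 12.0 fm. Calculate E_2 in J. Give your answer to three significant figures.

For an infinite well E_n = n²h²/(8m_nL²), so E_1 = h²/(8m_nL²) = (6.626×10^-34)²/(8·1.675×10^-27·(1.20×10^-14 m)²) = 2.275×10^-13 J.
Then E_2 = 2²·E_1 = 4·2.275×10^-13 J = 9.10×10^-13 J.

E_2 = 9.10×10^-13 J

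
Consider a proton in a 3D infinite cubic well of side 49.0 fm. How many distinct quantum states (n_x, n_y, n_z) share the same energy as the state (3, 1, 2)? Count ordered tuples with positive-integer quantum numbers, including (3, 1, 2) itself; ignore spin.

degeneracy = 6

The level has n_x² + n_y² + n_z² = 14. The ordered positive-integer solutions are (1, 2, 3), (1, 3, 2), (2, 1, 3), (2, 3, 1), (3, 1, 2), (3, 2, 1).
That gives 6 states.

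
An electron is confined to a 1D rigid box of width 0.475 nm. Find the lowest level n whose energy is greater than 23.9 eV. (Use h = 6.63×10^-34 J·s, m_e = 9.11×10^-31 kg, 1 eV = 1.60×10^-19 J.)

n = 4

E_1 = h²/(8m_eL²) = 2.673×10^-19 J = 1.671 eV.
Need n² > 23.9/1.671 = 14.30, i.e. n > 3.782.
The smallest integer satisfying this is n = 4.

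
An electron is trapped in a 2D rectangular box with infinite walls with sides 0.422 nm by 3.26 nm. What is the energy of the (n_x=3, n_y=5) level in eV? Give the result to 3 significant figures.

E = 19.9 eV

For a 2D rectangular well E = (h²/8m_e)·Σ n_i²/L_i² = (6.626×10^-34)²/(8·9.109×10^-31) · [3²/(0.422 nm)² + 5²/(3.26 nm)²].
Evaluating gives E = 3.187×10^-18 J = 19.9 eV.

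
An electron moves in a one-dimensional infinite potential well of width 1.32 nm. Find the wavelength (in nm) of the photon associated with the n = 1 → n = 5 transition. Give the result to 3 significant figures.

λ = 239 nm

E_1 = h²/(8m_eL²) = 3.458×10^-20 J, so ΔE = (5² − 1²)E_1 = 8.299×10^-19 J.
λ = hc/ΔE = (6.626×10^-34·2.998×10^8)/8.299×10^-19 = 2.39×10^-7 m = 239 nm.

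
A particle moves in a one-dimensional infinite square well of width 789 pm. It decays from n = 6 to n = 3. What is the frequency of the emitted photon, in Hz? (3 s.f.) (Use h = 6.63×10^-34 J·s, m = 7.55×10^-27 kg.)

E_1 = h²/(8mL²) = 1.169×10^-23 J and ΔE = (6² − 3²)E_1 = 3.156×10^-22 J.
f = ΔE/h = 3.156×10^-22/6.63×10^-34 = 4.76×10^11 Hz.

f = 4.76×10^11 Hz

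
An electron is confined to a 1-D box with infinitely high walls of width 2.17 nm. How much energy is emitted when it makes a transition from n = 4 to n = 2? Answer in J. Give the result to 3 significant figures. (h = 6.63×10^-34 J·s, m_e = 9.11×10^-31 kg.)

E_1 = h²/(8m_eL²) = 1.281×10^-20 J.
|ΔE| = |4² − 2²|·E_1 = 12·1.281×10^-20 J = 1.54×10^-19 J.

|ΔE| = 1.54×10^-19 J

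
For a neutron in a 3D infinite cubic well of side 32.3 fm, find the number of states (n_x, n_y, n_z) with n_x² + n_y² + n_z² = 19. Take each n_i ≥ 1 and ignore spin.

The level has n_x² + n_y² + n_z² = 19. The ordered positive-integer solutions are (1, 3, 3), (3, 1, 3), (3, 3, 1).
That gives 3 states.

degeneracy = 3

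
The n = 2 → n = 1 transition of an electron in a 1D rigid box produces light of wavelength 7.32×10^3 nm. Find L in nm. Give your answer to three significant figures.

L = 2.58 nm

The photon carries ΔE = hc/λ = 6.626×10^-34·2.998×10^8/7.32×10^-6 m = 2.714×10^-20 J.
Since ΔE = (2² − 1²)E_1, E_1 = 9.047×10^-21 J, and L = h/√(8m_eE_1) = 2.58×10^-9 m = 2.58 nm.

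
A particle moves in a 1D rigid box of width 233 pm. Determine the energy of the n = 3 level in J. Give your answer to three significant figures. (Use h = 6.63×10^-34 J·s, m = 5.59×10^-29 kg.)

For an infinite well E_n = n²h²/(8mL²), so E_1 = h²/(8mL²) = (6.63×10^-34)²/(8·5.59×10^-29·(2.33×10^-10 m)²) = 1.811×10^-20 J.
Then E_3 = 3²·E_1 = 9·1.811×10^-20 J = 1.63×10^-19 J.

E_3 = 1.63×10^-19 J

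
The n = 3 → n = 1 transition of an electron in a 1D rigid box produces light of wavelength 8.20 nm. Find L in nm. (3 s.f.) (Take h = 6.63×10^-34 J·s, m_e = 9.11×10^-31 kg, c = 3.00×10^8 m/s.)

The photon carries ΔE = hc/λ = 6.63×10^-34·3.00×10^8/8.20×10^-9 m = 2.426×10^-17 J.
Since ΔE = (3² − 1²)E_1, E_1 = 3.032×10^-18 J, and L = h/√(8m_eE_1) = 1.41×10^-10 m = 0.141 nm.

L = 0.141 nm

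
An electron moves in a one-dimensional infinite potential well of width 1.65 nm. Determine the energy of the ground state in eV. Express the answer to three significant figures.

For an infinite well E_n = n²h²/(8m_eL²), so E_1 = h²/(8m_eL²) = (6.626×10^-34)²/(8·9.109×10^-31·(1.65×10^-9 m)²) = 2.213×10^-20 J.
Converting, E_1 = 2.213×10^-20 J / (1.602×10^-19 J/eV) = 0.138 eV.

E_1 = 0.138 eV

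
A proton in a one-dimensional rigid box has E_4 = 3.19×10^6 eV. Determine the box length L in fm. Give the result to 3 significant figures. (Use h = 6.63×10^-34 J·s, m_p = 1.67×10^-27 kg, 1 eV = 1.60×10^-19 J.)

From E_n = n²h²/(8m_pL²), L = n·h/√(8m_pE_n).
E_4 = 3.19×10^6 eV = 5.104×10^-13 J, so L = 4·6.63×10^-34/√(8·1.67×10^-27·5.104×10^-13) = 3.21×10^-14 m = 32.1 fm.

L = 32.1 fm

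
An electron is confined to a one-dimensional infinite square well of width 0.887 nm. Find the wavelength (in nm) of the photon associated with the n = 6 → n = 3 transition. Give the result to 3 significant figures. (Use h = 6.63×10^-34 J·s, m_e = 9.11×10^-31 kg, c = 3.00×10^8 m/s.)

λ = 96.1 nm

E_1 = h²/(8m_eL²) = 7.666×10^-20 J, so ΔE = (6² − 3²)E_1 = 2.070×10^-18 J.
λ = hc/ΔE = (6.63×10^-34·3.00×10^8)/2.070×10^-18 = 9.61×10^-8 m = 96.1 nm.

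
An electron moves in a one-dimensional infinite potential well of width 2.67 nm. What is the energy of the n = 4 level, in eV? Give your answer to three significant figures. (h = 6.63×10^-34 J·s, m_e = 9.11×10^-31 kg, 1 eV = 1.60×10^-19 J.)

For an infinite well E_n = n²h²/(8m_eL²), so E_1 = h²/(8m_eL²) = (6.63×10^-34)²/(8·9.11×10^-31·(2.67×10^-9 m)²) = 8.461×10^-21 J.
Then E_4 = 4²·E_1 = 16·8.461×10^-21 J = 1.354×10^-19 J.
Converting, E_4 = 1.354×10^-19 J / (1.60×10^-19 J/eV) = 0.846 eV.

E_4 = 0.846 eV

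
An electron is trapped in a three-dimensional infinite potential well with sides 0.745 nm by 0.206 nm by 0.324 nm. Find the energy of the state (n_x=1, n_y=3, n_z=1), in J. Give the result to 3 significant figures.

For a 3D rectangular well E = (h²/8m_e)·Σ n_i²/L_i² = (6.626×10^-34)²/(8·9.109×10^-31) · [1²/(0.745 nm)² + 3²/(0.206 nm)² + 1²/(0.324 nm)²].
Evaluating gives E = 1.35×10^-17 J.

E = 1.35×10^-17 J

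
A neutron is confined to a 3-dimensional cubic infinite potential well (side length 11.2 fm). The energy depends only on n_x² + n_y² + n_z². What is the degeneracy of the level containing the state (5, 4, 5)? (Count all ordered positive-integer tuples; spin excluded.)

degeneracy = 12

The level has n_x² + n_y² + n_z² = 66. The ordered positive-integer solutions are (1, 1, 8), (1, 4, 7), (1, 7, 4), (1, 8, 1), (4, 1, 7), (4, 5, 5), (4, 7, 1), (5, 4, 5), (5, 5, 4), (7, 1, 4), (7, 4, 1), (8, 1, 1).
That gives 12 states.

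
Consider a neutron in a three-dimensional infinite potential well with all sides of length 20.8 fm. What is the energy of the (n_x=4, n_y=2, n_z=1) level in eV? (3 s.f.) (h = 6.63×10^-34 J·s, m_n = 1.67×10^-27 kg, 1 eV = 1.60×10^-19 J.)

For a 3D rectangular well E = (h²/8m_n)·Σ n_i²/L_i² = (6.63×10^-34)²/(8·1.67×10^-27) · [4²/(20.8 fm)² + 2²/(20.8 fm)² + 1²/(20.8 fm)²].
Evaluating gives E = 1.597×10^-12 J = 9.98×10^6 eV.

E = 9.98×10^6 eV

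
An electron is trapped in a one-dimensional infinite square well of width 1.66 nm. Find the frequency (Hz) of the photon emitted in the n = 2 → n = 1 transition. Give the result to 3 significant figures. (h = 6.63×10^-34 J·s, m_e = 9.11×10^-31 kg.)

f = 9.90×10^13 Hz

E_1 = h²/(8m_eL²) = 2.189×10^-20 J and ΔE = (2² − 1²)E_1 = 6.567×10^-20 J.
f = ΔE/h = 6.567×10^-20/6.63×10^-34 = 9.90×10^13 Hz.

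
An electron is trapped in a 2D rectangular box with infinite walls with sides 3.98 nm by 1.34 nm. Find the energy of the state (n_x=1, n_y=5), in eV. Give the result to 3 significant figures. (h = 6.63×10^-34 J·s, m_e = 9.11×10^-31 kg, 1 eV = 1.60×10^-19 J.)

For a 2D rectangular well E = (h²/8m_e)·Σ n_i²/L_i² = (6.63×10^-34)²/(8·9.11×10^-31) · [1²/(3.98 nm)² + 5²/(1.34 nm)²].
Evaluating gives E = 8.436×10^-19 J = 5.27 eV.

E = 5.27 eV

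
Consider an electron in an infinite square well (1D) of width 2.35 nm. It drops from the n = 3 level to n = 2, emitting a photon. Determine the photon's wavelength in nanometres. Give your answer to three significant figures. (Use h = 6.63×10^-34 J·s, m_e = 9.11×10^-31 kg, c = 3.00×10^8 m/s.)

λ = 3.64×10^3 nm

E_1 = h²/(8m_eL²) = 1.092×10^-20 J, so ΔE = (3² − 2²)E_1 = 5.460×10^-20 J.
λ = hc/ΔE = (6.63×10^-34·3.00×10^8)/5.460×10^-20 = 3.64×10^-6 m = 3.64×10^3 nm.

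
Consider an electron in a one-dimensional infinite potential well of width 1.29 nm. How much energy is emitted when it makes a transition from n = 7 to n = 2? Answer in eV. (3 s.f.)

E_1 = h²/(8m_eL²) = 3.620×10^-20 J.
|ΔE| = |7² − 2²|·E_1 = 45·3.620×10^-20 J = 1.629×10^-18 J = 10.2 eV.

|ΔE| = 10.2 eV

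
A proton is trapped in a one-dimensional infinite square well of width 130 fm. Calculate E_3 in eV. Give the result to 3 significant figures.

E_3 = 1.09×10^5 eV

For an infinite well E_n = n²h²/(8m_pL²), so E_1 = h²/(8m_pL²) = (6.626×10^-34)²/(8·1.673×10^-27·(1.30×10^-13 m)²) = 1.941×10^-15 J.
Then E_3 = 3²·E_1 = 9·1.941×10^-15 J = 1.747×10^-14 J.
Converting, E_3 = 1.747×10^-14 J / (1.602×10^-19 J/eV) = 1.09×10^5 eV.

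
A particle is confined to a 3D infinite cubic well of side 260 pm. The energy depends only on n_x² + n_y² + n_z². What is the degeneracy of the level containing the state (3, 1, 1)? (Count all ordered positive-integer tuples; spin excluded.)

degeneracy = 3

The level has n_x² + n_y² + n_z² = 11. The ordered positive-integer solutions are (1, 1, 3), (1, 3, 1), (3, 1, 1).
That gives 3 states.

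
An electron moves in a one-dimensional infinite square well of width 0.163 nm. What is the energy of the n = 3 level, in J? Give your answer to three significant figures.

E_3 = 2.04×10^-17 J

For an infinite well E_n = n²h²/(8m_eL²), so E_1 = h²/(8m_eL²) = (6.626×10^-34)²/(8·9.109×10^-31·(1.63×10^-10 m)²) = 2.268×10^-18 J.
Then E_3 = 3²·E_1 = 9·2.268×10^-18 J = 2.04×10^-17 J.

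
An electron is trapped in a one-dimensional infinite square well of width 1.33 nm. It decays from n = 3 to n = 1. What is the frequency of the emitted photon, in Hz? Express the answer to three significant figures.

f = 4.11×10^14 Hz

E_1 = h²/(8m_eL²) = 3.406×10^-20 J and ΔE = (3² − 1²)E_1 = 2.725×10^-19 J.
f = ΔE/h = 2.725×10^-19/6.626×10^-34 = 4.11×10^14 Hz.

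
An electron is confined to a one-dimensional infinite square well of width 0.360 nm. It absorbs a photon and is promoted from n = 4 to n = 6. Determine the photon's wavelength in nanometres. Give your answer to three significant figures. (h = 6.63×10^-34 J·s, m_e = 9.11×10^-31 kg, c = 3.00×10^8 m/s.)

λ = 21.4 nm

E_1 = h²/(8m_eL²) = 4.654×10^-19 J, so ΔE = (6² − 4²)E_1 = 9.308×10^-18 J.
λ = hc/ΔE = (6.63×10^-34·3.00×10^8)/9.308×10^-18 = 2.14×10^-8 m = 21.4 nm.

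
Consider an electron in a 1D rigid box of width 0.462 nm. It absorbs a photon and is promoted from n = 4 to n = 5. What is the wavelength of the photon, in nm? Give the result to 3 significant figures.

λ = 78.2 nm

E_1 = h²/(8m_eL²) = 2.823×10^-19 J, so ΔE = (5² − 4²)E_1 = 2.541×10^-18 J.
λ = hc/ΔE = (6.626×10^-34·2.998×10^8)/2.541×10^-18 = 7.82×10^-8 m = 78.2 nm.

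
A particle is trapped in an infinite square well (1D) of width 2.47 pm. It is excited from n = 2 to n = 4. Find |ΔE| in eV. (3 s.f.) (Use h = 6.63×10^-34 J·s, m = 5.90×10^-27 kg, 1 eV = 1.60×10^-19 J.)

|ΔE| = 114 eV

E_1 = h²/(8mL²) = 1.526×10^-18 J.
|ΔE| = |2² − 4²|·E_1 = 12·1.526×10^-18 J = 1.831×10^-17 J = 114 eV.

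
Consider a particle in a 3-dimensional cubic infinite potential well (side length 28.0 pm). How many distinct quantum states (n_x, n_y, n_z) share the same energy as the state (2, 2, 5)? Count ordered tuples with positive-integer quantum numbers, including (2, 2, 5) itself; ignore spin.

degeneracy = 6

The level has n_x² + n_y² + n_z² = 33. The ordered positive-integer solutions are (1, 4, 4), (2, 2, 5), (2, 5, 2), (4, 1, 4), (4, 4, 1), (5, 2, 2).
That gives 6 states.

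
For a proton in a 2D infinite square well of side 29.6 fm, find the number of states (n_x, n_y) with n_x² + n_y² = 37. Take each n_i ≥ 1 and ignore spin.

degeneracy = 2

The level has n_x² + n_y² = 37. The ordered positive-integer solutions are (1, 6), (6, 1).
That gives 2 states.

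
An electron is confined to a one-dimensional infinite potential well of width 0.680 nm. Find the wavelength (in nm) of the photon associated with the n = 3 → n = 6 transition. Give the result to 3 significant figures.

λ = 56.5 nm

E_1 = h²/(8m_eL²) = 1.303×10^-19 J, so ΔE = (6² − 3²)E_1 = 3.518×10^-18 J.
λ = hc/ΔE = (6.626×10^-34·2.998×10^8)/3.518×10^-18 = 5.65×10^-8 m = 56.5 nm.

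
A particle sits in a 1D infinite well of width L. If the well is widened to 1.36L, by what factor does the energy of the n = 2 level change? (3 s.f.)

0.541

E_n ∝ 1/L², so the energy scales by 1/1.36² = 0.541.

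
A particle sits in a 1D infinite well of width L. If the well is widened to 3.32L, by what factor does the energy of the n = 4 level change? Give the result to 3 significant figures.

E_n ∝ 1/L², so the energy scales by 1/3.32² = 0.0907.

0.0907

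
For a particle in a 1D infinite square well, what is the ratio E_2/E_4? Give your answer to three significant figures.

0.250

E_n ∝ n², so E_2/E_4 = 2²/4² = 4/16 = 0.250.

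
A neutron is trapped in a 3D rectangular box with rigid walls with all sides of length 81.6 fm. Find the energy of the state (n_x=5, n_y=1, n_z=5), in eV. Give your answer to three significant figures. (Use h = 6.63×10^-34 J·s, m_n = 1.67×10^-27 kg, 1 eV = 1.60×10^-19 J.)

E = 1.58×10^6 eV

For a 3D rectangular well E = (h²/8m_n)·Σ n_i²/L_i² = (6.63×10^-34)²/(8·1.67×10^-27) · [5²/(81.6 fm)² + 1²/(81.6 fm)² + 5²/(81.6 fm)²].
Evaluating gives E = 2.520×10^-13 J = 1.58×10^6 eV.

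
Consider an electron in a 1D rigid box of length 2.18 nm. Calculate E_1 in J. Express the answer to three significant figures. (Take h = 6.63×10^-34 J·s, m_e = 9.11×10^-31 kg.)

For an infinite well E_n = n²h²/(8m_eL²), so E_1 = h²/(8m_eL²) = (6.63×10^-34)²/(8·9.11×10^-31·(2.18×10^-9 m)²) = 1.269×10^-20 J.

E_1 = 1.27×10^-20 J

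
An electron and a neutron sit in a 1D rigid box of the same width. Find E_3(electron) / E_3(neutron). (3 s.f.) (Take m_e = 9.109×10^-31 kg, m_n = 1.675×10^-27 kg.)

1.84×10^3

E_n ∝ 1/m at fixed n and L, so the ratio is m_n/m_e = 1.675×10^-27/9.109×10^-31 = 1.84×10^3.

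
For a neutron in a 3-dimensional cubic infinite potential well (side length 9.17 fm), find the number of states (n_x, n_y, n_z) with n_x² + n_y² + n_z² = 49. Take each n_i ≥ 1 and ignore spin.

The level has n_x² + n_y² + n_z² = 49. The ordered positive-integer solutions are (2, 3, 6), (2, 6, 3), (3, 2, 6), (3, 6, 2), (6, 2, 3), (6, 3, 2).
That gives 6 states.

degeneracy = 6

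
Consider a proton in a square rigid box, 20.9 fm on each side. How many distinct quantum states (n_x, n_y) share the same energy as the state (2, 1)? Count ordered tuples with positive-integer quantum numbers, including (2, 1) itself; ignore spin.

degeneracy = 2

The level has n_x² + n_y² = 5. The ordered positive-integer solutions are (1, 2), (2, 1).
That gives 2 states.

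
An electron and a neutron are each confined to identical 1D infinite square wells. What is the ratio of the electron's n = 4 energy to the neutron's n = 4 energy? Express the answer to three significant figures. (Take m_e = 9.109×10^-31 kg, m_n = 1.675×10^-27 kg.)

1.84×10^3

E_n ∝ 1/m at fixed n and L, so the ratio is m_n/m_e = 1.675×10^-27/9.109×10^-31 = 1.84×10^3.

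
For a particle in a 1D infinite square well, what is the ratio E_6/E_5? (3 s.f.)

E_n ∝ n², so E_6/E_5 = 6²/5² = 36/25 = 1.44.

1.44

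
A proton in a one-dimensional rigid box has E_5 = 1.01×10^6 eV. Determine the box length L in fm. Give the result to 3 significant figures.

L = 71.2 fm

From E_n = n²h²/(8m_pL²), L = n·h/√(8m_pE_n).
E_5 = 1.01×10^6 eV = 1.618×10^-13 J, so L = 5·6.626×10^-34/√(8·1.673×10^-27·1.618×10^-13) = 7.12×10^-14 m = 71.2 fm.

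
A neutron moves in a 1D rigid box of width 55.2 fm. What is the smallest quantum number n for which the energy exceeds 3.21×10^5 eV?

E_1 = h²/(8m_nL²) = 1.075×10^-14 J = 6.710×10^4 eV.
Need n² > 3.21×10^5/6.710×10^4 = 4.784, i.e. n > 2.187.
The smallest integer satisfying this is n = 3.

n = 3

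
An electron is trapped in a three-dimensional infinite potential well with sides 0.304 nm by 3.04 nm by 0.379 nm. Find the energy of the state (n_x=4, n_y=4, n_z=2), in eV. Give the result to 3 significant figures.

For a 3D rectangular well E = (h²/8m_e)·Σ n_i²/L_i² = (6.626×10^-34)²/(8·9.109×10^-31) · [4²/(0.304 nm)² + 4²/(3.04 nm)² + 2²/(0.379 nm)²].
Evaluating gives E = 1.221×10^-17 J = 76.2 eV.

E = 76.2 eV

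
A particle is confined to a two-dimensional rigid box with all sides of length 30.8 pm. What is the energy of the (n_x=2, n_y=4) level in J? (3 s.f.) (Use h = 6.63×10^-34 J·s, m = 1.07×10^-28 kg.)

E = 1.08×10^-17 J

For a 2D rectangular well E = (h²/8m)·Σ n_i²/L_i² = (6.63×10^-34)²/(8·1.07×10^-28) · [2²/(30.8 pm)² + 4²/(30.8 pm)²].
Evaluating gives E = 1.08×10^-17 J.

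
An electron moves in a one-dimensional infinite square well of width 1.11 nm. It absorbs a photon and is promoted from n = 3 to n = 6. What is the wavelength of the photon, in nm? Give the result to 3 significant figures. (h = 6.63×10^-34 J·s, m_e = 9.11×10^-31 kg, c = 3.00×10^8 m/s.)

λ = 150 nm

E_1 = h²/(8m_eL²) = 4.895×10^-20 J, so ΔE = (6² − 3²)E_1 = 1.322×10^-18 J.
λ = hc/ΔE = (6.63×10^-34·3.00×10^8)/1.322×10^-18 = 1.50×10^-7 m = 150 nm.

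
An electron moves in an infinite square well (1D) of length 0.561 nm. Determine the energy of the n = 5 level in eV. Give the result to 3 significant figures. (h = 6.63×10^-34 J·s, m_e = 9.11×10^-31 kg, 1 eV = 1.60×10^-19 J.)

For an infinite well E_n = n²h²/(8m_eL²), so E_1 = h²/(8m_eL²) = (6.63×10^-34)²/(8·9.11×10^-31·(5.61×10^-10 m)²) = 1.916×10^-19 J.
Then E_5 = 5²·E_1 = 25·1.916×10^-19 J = 4.790×10^-18 J.
Converting, E_5 = 4.790×10^-18 J / (1.60×10^-19 J/eV) = 29.9 eV.

E_5 = 29.9 eV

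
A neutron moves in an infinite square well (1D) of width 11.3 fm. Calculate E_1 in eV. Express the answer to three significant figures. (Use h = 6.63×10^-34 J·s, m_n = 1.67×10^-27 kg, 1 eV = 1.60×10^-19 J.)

For an infinite well E_n = n²h²/(8m_nL²), so E_1 = h²/(8m_nL²) = (6.63×10^-34)²/(8·1.67×10^-27·(1.13×10^-14 m)²) = 2.577×10^-13 J.
Converting, E_1 = 2.577×10^-13 J / (1.60×10^-19 J/eV) = 1.61×10^6 eV.

E_1 = 1.61×10^6 eV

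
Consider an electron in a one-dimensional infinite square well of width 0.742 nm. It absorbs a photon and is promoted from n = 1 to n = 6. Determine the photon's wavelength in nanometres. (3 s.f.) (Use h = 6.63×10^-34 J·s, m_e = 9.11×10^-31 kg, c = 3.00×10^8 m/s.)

E_1 = h²/(8m_eL²) = 1.095×10^-19 J, so ΔE = (6² − 1²)E_1 = 3.833×10^-18 J.
λ = hc/ΔE = (6.63×10^-34·3.00×10^8)/3.833×10^-18 = 5.19×10^-8 m = 51.9 nm.

λ = 51.9 nm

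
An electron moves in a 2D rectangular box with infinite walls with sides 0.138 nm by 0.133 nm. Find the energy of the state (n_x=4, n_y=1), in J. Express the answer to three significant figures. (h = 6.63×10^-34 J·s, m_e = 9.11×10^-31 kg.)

For a 2D rectangular well E = (h²/8m_e)·Σ n_i²/L_i² = (6.63×10^-34)²/(8·9.11×10^-31) · [4²/(0.138 nm)² + 1²/(0.133 nm)²].
Evaluating gives E = 5.41×10^-17 J.

E = 5.41×10^-17 J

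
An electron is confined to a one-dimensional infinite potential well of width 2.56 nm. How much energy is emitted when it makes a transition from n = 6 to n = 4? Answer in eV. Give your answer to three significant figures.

E_1 = h²/(8m_eL²) = 9.193×10^-21 J.
|ΔE| = |6² − 4²|·E_1 = 20·9.193×10^-21 J = 1.839×10^-19 J = 1.15 eV.

|ΔE| = 1.15 eV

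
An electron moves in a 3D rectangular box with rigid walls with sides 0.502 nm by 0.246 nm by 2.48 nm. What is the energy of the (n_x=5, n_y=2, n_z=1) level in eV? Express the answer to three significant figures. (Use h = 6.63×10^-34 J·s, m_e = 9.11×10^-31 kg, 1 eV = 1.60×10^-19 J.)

For a 3D rectangular well E = (h²/8m_e)·Σ n_i²/L_i² = (6.63×10^-34)²/(8·9.11×10^-31) · [5²/(0.502 nm)² + 2²/(0.246 nm)² + 1²/(2.48 nm)²].
Evaluating gives E = 9.980×10^-18 J = 62.4 eV.

E = 62.4 eV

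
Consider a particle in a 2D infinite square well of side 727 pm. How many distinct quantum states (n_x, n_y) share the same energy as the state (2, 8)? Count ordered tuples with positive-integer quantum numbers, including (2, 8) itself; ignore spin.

degeneracy = 2

The level has n_x² + n_y² = 68. The ordered positive-integer solutions are (2, 8), (8, 2).
That gives 2 states.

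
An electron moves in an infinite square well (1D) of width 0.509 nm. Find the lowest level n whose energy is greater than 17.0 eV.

E_1 = h²/(8m_eL²) = 2.325×10^-19 J = 1.451 eV.
Need n² > 17.0/1.451 = 11.72, i.e. n > 3.423.
The smallest integer satisfying this is n = 4.

n = 4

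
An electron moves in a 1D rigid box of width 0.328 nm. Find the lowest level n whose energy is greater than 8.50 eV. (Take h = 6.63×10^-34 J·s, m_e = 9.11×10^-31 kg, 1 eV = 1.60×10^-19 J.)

n = 2

E_1 = h²/(8m_eL²) = 5.606×10^-19 J = 3.504 eV.
Need n² > 8.50/3.504 = 2.426, i.e. n > 1.558.
The smallest integer satisfying this is n = 2.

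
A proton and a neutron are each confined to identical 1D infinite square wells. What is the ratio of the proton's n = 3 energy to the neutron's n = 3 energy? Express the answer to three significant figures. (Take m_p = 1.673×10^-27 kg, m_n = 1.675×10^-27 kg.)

1.00

E_n ∝ 1/m at fixed n and L, so the ratio is m_n/m_p = 1.675×10^-27/1.673×10^-27 = 1.00.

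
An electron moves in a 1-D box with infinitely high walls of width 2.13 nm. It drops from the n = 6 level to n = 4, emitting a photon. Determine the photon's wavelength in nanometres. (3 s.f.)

E_1 = h²/(8m_eL²) = 1.328×10^-20 J, so ΔE = (6² − 4²)E_1 = 2.656×10^-19 J.
λ = hc/ΔE = (6.626×10^-34·2.998×10^8)/2.656×10^-19 = 7.48×10^-7 m = 748 nm.

λ = 748 nm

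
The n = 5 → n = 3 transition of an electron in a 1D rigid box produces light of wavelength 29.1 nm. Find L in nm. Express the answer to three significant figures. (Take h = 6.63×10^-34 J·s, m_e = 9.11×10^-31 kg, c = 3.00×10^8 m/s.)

The photon carries ΔE = hc/λ = 6.63×10^-34·3.00×10^8/2.91×10^-8 m = 6.835×10^-18 J.
Since ΔE = (5² − 3²)E_1, E_1 = 4.272×10^-19 J, and L = h/√(8m_eE_1) = 3.76×10^-10 m = 0.376 nm.

L = 0.376 nm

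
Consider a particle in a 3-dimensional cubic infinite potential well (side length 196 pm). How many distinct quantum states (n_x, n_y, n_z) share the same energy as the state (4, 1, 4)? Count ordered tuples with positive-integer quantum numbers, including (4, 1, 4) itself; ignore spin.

degeneracy = 6

The level has n_x² + n_y² + n_z² = 33. The ordered positive-integer solutions are (1, 4, 4), (2, 2, 5), (2, 5, 2), (4, 1, 4), (4, 4, 1), (5, 2, 2).
That gives 6 states.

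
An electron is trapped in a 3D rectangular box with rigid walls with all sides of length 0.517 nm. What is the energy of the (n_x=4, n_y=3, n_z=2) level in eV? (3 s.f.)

For a 3D rectangular well E = (h²/8m_e)·Σ n_i²/L_i² = (6.626×10^-34)²/(8·9.109×10^-31) · [4²/(0.517 nm)² + 3²/(0.517 nm)² + 2²/(0.517 nm)²].
Evaluating gives E = 6.537×10^-18 J = 40.8 eV.

E = 40.8 eV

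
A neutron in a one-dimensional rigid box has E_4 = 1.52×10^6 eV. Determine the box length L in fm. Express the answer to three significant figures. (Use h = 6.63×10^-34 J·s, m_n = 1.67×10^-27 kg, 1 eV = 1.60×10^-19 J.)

L = 46.5 fm

From E_n = n²h²/(8m_nL²), L = n·h/√(8m_nE_n).
E_4 = 1.52×10^6 eV = 2.432×10^-13 J, so L = 4·6.63×10^-34/√(8·1.67×10^-27·2.432×10^-13) = 4.65×10^-14 m = 46.5 fm.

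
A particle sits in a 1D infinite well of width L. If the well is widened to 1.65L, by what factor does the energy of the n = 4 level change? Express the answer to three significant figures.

0.367

E_n ∝ 1/L², so the energy scales by 1/1.65² = 0.367.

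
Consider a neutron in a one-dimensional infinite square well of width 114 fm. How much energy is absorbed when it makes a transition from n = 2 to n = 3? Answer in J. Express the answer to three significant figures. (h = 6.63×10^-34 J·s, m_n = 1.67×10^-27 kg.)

E_1 = h²/(8m_nL²) = 2.532×10^-15 J.
|ΔE| = |2² − 3²|·E_1 = 5·2.532×10^-15 J = 1.27×10^-14 J.

|ΔE| = 1.27×10^-14 J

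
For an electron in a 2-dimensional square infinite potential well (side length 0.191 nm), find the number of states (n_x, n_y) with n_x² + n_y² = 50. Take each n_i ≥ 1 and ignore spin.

The level has n_x² + n_y² = 50. The ordered positive-integer solutions are (1, 7), (5, 5), (7, 1).
That gives 3 states.

degeneracy = 3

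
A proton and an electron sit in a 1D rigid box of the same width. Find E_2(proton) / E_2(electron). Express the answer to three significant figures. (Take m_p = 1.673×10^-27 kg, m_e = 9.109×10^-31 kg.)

5.44×10^-4

E_n ∝ 1/m at fixed n and L, so the ratio is m_e/m_p = 9.109×10^-31/1.673×10^-27 = 5.44×10^-4.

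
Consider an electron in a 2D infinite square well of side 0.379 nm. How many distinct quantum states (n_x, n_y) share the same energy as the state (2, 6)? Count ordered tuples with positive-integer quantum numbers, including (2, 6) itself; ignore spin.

degeneracy = 2

The level has n_x² + n_y² = 40. The ordered positive-integer solutions are (2, 6), (6, 2).
That gives 2 states.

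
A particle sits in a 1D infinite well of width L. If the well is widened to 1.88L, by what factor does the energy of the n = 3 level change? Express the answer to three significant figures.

0.283

E_n ∝ 1/L², so the energy scales by 1/1.88² = 0.283.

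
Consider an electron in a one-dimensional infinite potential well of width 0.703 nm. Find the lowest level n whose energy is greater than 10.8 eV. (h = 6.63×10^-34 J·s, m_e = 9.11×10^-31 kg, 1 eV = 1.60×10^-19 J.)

E_1 = h²/(8m_eL²) = 1.220×10^-19 J = 0.7625 eV.
Need n² > 10.8/0.7625 = 14.16, i.e. n > 3.763.
The smallest integer satisfying this is n = 4.

n = 4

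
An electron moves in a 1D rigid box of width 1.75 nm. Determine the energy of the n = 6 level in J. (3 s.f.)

E_6 = 7.08×10^-19 J

For an infinite well E_n = n²h²/(8m_eL²), so E_1 = h²/(8m_eL²) = (6.626×10^-34)²/(8·9.109×10^-31·(1.75×10^-9 m)²) = 1.967×10^-20 J.
Then E_6 = 6²·E_1 = 36·1.967×10^-20 J = 7.08×10^-19 J.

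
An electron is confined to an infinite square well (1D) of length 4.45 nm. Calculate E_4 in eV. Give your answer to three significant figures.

For an infinite well E_n = n²h²/(8m_eL²), so E_1 = h²/(8m_eL²) = (6.626×10^-34)²/(8·9.109×10^-31·(4.45×10^-9 m)²) = 3.042×10^-21 J.
Then E_4 = 4²·E_1 = 16·3.042×10^-21 J = 4.867×10^-20 J.
Converting, E_4 = 4.867×10^-20 J / (1.602×10^-19 J/eV) = 0.304 eV.

E_4 = 0.304 eV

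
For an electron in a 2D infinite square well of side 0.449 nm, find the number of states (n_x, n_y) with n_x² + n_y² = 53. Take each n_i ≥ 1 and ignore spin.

degeneracy = 2

The level has n_x² + n_y² = 53. The ordered positive-integer solutions are (2, 7), (7, 2).
That gives 2 states.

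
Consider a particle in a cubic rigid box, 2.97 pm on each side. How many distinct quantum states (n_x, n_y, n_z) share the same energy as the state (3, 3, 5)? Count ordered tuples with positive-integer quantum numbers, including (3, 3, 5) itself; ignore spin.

The level has n_x² + n_y² + n_z² = 43. The ordered positive-integer solutions are (3, 3, 5), (3, 5, 3), (5, 3, 3).
That gives 3 states.

degeneracy = 3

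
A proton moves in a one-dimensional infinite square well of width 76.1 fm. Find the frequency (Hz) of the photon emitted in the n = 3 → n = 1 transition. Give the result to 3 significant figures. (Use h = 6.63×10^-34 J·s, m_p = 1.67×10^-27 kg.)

f = 6.86×10^19 Hz

E_1 = h²/(8m_pL²) = 5.681×10^-15 J and ΔE = (3² − 1²)E_1 = 4.545×10^-14 J.
f = ΔE/h = 4.545×10^-14/6.63×10^-34 = 6.86×10^19 Hz.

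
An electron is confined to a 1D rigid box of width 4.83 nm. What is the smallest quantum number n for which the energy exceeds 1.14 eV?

n = 9

E_1 = h²/(8m_eL²) = 2.583×10^-21 J = 0.01612 eV.
Need n² > 1.14/0.01612 = 70.72, i.e. n > 8.410.
The smallest integer satisfying this is n = 9.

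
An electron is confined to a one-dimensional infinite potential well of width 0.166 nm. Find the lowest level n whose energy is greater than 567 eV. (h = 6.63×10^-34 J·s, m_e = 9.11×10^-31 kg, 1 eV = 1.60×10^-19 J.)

n = 7

E_1 = h²/(8m_eL²) = 2.189×10^-18 J = 13.68 eV.
Need n² > 567/13.68 = 41.45, i.e. n > 6.438.
The smallest integer satisfying this is n = 7.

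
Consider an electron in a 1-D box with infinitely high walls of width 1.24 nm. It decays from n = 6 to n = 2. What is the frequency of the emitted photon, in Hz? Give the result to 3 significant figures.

E_1 = h²/(8m_eL²) = 3.918×10^-20 J and ΔE = (6² − 2²)E_1 = 1.254×10^-18 J.
f = ΔE/h = 1.254×10^-18/6.626×10^-34 = 1.89×10^15 Hz.

f = 1.89×10^15 Hz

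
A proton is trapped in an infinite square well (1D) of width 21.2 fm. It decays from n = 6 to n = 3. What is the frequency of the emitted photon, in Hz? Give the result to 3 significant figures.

E_1 = h²/(8m_pL²) = 7.299×10^-14 J and ΔE = (6² − 3²)E_1 = 1.971×10^-12 J.
f = ΔE/h = 1.971×10^-12/6.626×10^-34 = 2.97×10^21 Hz.

f = 2.97×10^21 Hz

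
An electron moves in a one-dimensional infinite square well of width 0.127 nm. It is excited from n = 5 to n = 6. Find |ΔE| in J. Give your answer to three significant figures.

|ΔE| = 4.11×10^-17 J

E_1 = h²/(8m_eL²) = 3.735×10^-18 J.
|ΔE| = |5² − 6²|·E_1 = 11·3.735×10^-18 J = 4.11×10^-17 J.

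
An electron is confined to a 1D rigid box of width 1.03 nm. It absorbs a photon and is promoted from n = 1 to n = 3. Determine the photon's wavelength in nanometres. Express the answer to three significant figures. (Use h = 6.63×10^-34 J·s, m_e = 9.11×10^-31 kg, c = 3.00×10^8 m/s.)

λ = 437 nm

E_1 = h²/(8m_eL²) = 5.685×10^-20 J, so ΔE = (3² − 1²)E_1 = 4.548×10^-19 J.
λ = hc/ΔE = (6.63×10^-34·3.00×10^8)/4.548×10^-19 = 4.37×10^-7 m = 437 nm.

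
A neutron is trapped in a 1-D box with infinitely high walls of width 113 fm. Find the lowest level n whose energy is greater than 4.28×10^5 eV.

n = 6

E_1 = h²/(8m_nL²) = 2.566×10^-15 J = 1.602×10^4 eV.
Need n² > 4.28×10^5/1.602×10^4 = 26.72, i.e. n > 5.169.
The smallest integer satisfying this is n = 6.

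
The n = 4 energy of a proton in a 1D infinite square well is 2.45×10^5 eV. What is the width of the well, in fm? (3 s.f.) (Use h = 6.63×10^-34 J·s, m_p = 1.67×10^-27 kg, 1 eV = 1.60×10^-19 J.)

From E_n = n²h²/(8m_pL²), L = n·h/√(8m_pE_n).
E_4 = 2.45×10^5 eV = 3.920×10^-14 J, so L = 4·6.63×10^-34/√(8·1.67×10^-27·3.920×10^-14) = 1.16×10^-13 m = 116 fm.

L = 116 fm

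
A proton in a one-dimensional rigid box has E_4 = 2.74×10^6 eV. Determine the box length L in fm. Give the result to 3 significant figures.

L = 34.6 fm

From E_n = n²h²/(8m_pL²), L = n·h/√(8m_pE_n).
E_4 = 2.74×10^6 eV = 4.389×10^-13 J, so L = 4·6.626×10^-34/√(8·1.673×10^-27·4.389×10^-13) = 3.46×10^-14 m = 34.6 fm.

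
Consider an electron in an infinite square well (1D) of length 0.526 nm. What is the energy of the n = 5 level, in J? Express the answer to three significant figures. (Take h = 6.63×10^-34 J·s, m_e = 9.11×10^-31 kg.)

E_5 = 5.45×10^-18 J

For an infinite well E_n = n²h²/(8m_eL²), so E_1 = h²/(8m_eL²) = (6.63×10^-34)²/(8·9.11×10^-31·(5.26×10^-10 m)²) = 2.180×10^-19 J.
Then E_5 = 5²·E_1 = 25·2.180×10^-19 J = 5.45×10^-18 J.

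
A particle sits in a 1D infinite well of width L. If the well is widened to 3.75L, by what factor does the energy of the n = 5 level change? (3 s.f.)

E_n ∝ 1/L², so the energy scales by 1/3.75² = 0.0711.

0.0711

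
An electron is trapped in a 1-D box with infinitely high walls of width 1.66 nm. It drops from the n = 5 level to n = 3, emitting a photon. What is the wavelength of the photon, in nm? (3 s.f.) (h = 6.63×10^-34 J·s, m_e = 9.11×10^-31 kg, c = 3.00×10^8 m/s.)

λ = 568 nm

E_1 = h²/(8m_eL²) = 2.189×10^-20 J, so ΔE = (5² − 3²)E_1 = 3.502×10^-19 J.
λ = hc/ΔE = (6.63×10^-34·3.00×10^8)/3.502×10^-19 = 5.68×10^-7 m = 568 nm.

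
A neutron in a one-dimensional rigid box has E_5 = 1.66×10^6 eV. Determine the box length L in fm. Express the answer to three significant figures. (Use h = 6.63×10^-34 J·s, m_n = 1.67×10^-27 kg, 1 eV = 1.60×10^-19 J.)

From E_n = n²h²/(8m_nL²), L = n·h/√(8m_nE_n).
E_5 = 1.66×10^6 eV = 2.656×10^-13 J, so L = 5·6.63×10^-34/√(8·1.67×10^-27·2.656×10^-13) = 5.57×10^-14 m = 55.7 fm.

L = 55.7 fm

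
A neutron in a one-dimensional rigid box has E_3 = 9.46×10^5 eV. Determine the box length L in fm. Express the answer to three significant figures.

From E_n = n²h²/(8m_nL²), L = n·h/√(8m_nE_n).
E_3 = 9.46×10^5 eV = 1.515×10^-13 J, so L = 3·6.626×10^-34/√(8·1.675×10^-27·1.515×10^-13) = 4.41×10^-14 m = 44.1 fm.

L = 44.1 fm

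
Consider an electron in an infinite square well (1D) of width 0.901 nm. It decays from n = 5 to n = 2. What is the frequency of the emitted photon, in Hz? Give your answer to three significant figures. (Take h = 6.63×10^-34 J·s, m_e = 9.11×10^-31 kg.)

f = 2.35×10^15 Hz

E_1 = h²/(8m_eL²) = 7.430×10^-20 J and ΔE = (5² − 2²)E_1 = 1.560×10^-18 J.
f = ΔE/h = 1.560×10^-18/6.63×10^-34 = 2.35×10^15 Hz.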